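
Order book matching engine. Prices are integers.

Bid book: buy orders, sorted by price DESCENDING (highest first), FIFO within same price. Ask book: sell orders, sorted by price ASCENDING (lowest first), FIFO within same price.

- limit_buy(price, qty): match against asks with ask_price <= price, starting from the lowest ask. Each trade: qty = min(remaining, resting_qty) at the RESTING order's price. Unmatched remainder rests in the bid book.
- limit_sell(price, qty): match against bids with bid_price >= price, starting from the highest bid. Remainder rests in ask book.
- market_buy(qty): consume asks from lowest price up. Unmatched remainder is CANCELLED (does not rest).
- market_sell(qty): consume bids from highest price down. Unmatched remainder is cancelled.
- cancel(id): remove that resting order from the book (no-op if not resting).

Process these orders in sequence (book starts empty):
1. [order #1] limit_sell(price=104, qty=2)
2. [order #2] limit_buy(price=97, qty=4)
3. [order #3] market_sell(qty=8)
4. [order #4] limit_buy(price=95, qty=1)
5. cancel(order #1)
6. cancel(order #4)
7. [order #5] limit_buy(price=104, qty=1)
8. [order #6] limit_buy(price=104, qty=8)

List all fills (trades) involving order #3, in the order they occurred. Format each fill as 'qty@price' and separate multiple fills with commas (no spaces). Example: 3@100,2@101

After op 1 [order #1] limit_sell(price=104, qty=2): fills=none; bids=[-] asks=[#1:2@104]
After op 2 [order #2] limit_buy(price=97, qty=4): fills=none; bids=[#2:4@97] asks=[#1:2@104]
After op 3 [order #3] market_sell(qty=8): fills=#2x#3:4@97; bids=[-] asks=[#1:2@104]
After op 4 [order #4] limit_buy(price=95, qty=1): fills=none; bids=[#4:1@95] asks=[#1:2@104]
After op 5 cancel(order #1): fills=none; bids=[#4:1@95] asks=[-]
After op 6 cancel(order #4): fills=none; bids=[-] asks=[-]
After op 7 [order #5] limit_buy(price=104, qty=1): fills=none; bids=[#5:1@104] asks=[-]
After op 8 [order #6] limit_buy(price=104, qty=8): fills=none; bids=[#5:1@104 #6:8@104] asks=[-]

Answer: 4@97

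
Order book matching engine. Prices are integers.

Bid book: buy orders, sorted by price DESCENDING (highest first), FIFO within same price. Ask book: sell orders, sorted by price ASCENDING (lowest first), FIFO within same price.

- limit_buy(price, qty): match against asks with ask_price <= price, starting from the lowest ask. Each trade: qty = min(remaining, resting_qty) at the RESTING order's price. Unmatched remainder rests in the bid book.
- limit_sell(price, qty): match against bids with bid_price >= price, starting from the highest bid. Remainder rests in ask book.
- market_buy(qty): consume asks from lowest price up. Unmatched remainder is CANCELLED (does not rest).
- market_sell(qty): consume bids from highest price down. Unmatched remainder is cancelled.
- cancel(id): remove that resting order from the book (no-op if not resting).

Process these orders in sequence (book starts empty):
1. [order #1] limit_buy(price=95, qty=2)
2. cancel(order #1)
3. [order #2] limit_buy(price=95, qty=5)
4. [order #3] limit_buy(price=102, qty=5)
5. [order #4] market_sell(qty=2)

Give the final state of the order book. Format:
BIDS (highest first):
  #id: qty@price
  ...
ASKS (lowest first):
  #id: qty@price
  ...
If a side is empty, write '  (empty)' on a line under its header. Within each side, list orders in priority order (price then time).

After op 1 [order #1] limit_buy(price=95, qty=2): fills=none; bids=[#1:2@95] asks=[-]
After op 2 cancel(order #1): fills=none; bids=[-] asks=[-]
After op 3 [order #2] limit_buy(price=95, qty=5): fills=none; bids=[#2:5@95] asks=[-]
After op 4 [order #3] limit_buy(price=102, qty=5): fills=none; bids=[#3:5@102 #2:5@95] asks=[-]
After op 5 [order #4] market_sell(qty=2): fills=#3x#4:2@102; bids=[#3:3@102 #2:5@95] asks=[-]

Answer: BIDS (highest first):
  #3: 3@102
  #2: 5@95
ASKS (lowest first):
  (empty)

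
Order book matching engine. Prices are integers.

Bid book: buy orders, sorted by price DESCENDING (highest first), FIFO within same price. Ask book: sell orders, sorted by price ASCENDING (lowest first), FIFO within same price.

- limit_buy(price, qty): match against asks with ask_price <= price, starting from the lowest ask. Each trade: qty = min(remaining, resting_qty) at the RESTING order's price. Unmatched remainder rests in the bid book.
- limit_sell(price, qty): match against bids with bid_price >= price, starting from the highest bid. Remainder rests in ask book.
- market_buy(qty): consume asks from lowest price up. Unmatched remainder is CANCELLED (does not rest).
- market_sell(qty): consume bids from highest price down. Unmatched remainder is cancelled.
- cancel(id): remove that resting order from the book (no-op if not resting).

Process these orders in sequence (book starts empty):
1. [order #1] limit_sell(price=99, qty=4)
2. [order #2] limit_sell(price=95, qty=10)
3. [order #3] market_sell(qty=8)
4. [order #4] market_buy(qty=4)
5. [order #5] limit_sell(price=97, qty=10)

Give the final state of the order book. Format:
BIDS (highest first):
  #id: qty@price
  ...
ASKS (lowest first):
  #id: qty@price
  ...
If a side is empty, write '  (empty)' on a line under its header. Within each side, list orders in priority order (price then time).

After op 1 [order #1] limit_sell(price=99, qty=4): fills=none; bids=[-] asks=[#1:4@99]
After op 2 [order #2] limit_sell(price=95, qty=10): fills=none; bids=[-] asks=[#2:10@95 #1:4@99]
After op 3 [order #3] market_sell(qty=8): fills=none; bids=[-] asks=[#2:10@95 #1:4@99]
After op 4 [order #4] market_buy(qty=4): fills=#4x#2:4@95; bids=[-] asks=[#2:6@95 #1:4@99]
After op 5 [order #5] limit_sell(price=97, qty=10): fills=none; bids=[-] asks=[#2:6@95 #5:10@97 #1:4@99]

Answer: BIDS (highest first):
  (empty)
ASKS (lowest first):
  #2: 6@95
  #5: 10@97
  #1: 4@99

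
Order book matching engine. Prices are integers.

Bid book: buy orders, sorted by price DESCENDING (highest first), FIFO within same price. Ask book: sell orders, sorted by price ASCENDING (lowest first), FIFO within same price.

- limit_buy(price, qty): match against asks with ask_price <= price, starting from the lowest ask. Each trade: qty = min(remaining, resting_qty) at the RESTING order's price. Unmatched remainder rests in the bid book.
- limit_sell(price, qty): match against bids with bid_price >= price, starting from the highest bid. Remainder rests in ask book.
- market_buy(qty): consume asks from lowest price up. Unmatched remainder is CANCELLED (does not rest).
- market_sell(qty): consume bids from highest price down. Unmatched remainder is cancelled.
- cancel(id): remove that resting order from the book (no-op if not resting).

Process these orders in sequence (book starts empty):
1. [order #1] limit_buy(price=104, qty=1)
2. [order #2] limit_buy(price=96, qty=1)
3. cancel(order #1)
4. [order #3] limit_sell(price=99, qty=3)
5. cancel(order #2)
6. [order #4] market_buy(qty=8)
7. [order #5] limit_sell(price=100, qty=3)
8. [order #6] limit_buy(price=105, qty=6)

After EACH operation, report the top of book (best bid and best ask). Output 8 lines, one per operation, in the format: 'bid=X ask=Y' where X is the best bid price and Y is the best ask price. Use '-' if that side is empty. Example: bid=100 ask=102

After op 1 [order #1] limit_buy(price=104, qty=1): fills=none; bids=[#1:1@104] asks=[-]
After op 2 [order #2] limit_buy(price=96, qty=1): fills=none; bids=[#1:1@104 #2:1@96] asks=[-]
After op 3 cancel(order #1): fills=none; bids=[#2:1@96] asks=[-]
After op 4 [order #3] limit_sell(price=99, qty=3): fills=none; bids=[#2:1@96] asks=[#3:3@99]
After op 5 cancel(order #2): fills=none; bids=[-] asks=[#3:3@99]
After op 6 [order #4] market_buy(qty=8): fills=#4x#3:3@99; bids=[-] asks=[-]
After op 7 [order #5] limit_sell(price=100, qty=3): fills=none; bids=[-] asks=[#5:3@100]
After op 8 [order #6] limit_buy(price=105, qty=6): fills=#6x#5:3@100; bids=[#6:3@105] asks=[-]

Answer: bid=104 ask=-
bid=104 ask=-
bid=96 ask=-
bid=96 ask=99
bid=- ask=99
bid=- ask=-
bid=- ask=100
bid=105 ask=-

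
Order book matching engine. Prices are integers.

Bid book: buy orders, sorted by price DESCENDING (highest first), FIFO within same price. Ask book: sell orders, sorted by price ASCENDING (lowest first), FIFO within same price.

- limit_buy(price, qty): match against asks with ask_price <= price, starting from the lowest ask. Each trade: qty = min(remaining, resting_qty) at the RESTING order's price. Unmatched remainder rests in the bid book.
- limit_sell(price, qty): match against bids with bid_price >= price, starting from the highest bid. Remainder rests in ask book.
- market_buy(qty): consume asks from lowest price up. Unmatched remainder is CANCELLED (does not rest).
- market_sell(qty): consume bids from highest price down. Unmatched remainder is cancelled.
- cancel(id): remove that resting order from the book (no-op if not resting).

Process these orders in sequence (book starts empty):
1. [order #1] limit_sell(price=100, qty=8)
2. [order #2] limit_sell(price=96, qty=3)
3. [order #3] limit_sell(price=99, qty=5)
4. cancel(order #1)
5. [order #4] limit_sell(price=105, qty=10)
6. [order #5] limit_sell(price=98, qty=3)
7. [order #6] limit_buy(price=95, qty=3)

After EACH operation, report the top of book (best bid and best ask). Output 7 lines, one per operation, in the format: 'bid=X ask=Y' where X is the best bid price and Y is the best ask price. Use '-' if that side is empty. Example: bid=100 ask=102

Answer: bid=- ask=100
bid=- ask=96
bid=- ask=96
bid=- ask=96
bid=- ask=96
bid=- ask=96
bid=95 ask=96

Derivation:
After op 1 [order #1] limit_sell(price=100, qty=8): fills=none; bids=[-] asks=[#1:8@100]
After op 2 [order #2] limit_sell(price=96, qty=3): fills=none; bids=[-] asks=[#2:3@96 #1:8@100]
After op 3 [order #3] limit_sell(price=99, qty=5): fills=none; bids=[-] asks=[#2:3@96 #3:5@99 #1:8@100]
After op 4 cancel(order #1): fills=none; bids=[-] asks=[#2:3@96 #3:5@99]
After op 5 [order #4] limit_sell(price=105, qty=10): fills=none; bids=[-] asks=[#2:3@96 #3:5@99 #4:10@105]
After op 6 [order #5] limit_sell(price=98, qty=3): fills=none; bids=[-] asks=[#2:3@96 #5:3@98 #3:5@99 #4:10@105]
After op 7 [order #6] limit_buy(price=95, qty=3): fills=none; bids=[#6:3@95] asks=[#2:3@96 #5:3@98 #3:5@99 #4:10@105]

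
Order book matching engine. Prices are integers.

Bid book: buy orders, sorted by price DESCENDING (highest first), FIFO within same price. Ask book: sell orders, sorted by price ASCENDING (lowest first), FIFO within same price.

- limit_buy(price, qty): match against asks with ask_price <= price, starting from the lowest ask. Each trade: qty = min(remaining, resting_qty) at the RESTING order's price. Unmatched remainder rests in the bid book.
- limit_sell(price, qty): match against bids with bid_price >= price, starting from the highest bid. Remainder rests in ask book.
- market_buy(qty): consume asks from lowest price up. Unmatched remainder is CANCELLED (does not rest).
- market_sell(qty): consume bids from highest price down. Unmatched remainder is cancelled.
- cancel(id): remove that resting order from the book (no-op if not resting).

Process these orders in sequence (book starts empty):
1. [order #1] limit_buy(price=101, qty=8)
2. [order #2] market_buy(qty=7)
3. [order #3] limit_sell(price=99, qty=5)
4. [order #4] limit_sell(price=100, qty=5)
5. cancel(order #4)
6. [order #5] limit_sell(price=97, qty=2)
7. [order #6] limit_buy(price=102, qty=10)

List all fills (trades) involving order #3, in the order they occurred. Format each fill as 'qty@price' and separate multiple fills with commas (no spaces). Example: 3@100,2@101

After op 1 [order #1] limit_buy(price=101, qty=8): fills=none; bids=[#1:8@101] asks=[-]
After op 2 [order #2] market_buy(qty=7): fills=none; bids=[#1:8@101] asks=[-]
After op 3 [order #3] limit_sell(price=99, qty=5): fills=#1x#3:5@101; bids=[#1:3@101] asks=[-]
After op 4 [order #4] limit_sell(price=100, qty=5): fills=#1x#4:3@101; bids=[-] asks=[#4:2@100]
After op 5 cancel(order #4): fills=none; bids=[-] asks=[-]
After op 6 [order #5] limit_sell(price=97, qty=2): fills=none; bids=[-] asks=[#5:2@97]
After op 7 [order #6] limit_buy(price=102, qty=10): fills=#6x#5:2@97; bids=[#6:8@102] asks=[-]

Answer: 5@101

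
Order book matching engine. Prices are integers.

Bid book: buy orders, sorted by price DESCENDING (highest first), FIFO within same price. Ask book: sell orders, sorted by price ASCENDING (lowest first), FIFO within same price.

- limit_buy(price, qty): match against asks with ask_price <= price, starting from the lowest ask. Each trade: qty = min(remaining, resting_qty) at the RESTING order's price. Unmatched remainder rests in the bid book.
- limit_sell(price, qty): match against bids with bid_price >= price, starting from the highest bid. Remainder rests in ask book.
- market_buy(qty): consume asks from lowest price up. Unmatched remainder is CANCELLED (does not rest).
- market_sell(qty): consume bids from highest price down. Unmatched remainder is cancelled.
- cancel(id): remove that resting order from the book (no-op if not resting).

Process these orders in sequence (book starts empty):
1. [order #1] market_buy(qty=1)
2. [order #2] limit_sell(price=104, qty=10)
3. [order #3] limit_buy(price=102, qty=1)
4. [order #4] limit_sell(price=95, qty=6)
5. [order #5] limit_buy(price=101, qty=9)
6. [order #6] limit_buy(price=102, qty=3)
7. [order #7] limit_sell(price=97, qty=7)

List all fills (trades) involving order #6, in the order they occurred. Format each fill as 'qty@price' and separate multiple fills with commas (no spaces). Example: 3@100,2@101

Answer: 3@102

Derivation:
After op 1 [order #1] market_buy(qty=1): fills=none; bids=[-] asks=[-]
After op 2 [order #2] limit_sell(price=104, qty=10): fills=none; bids=[-] asks=[#2:10@104]
After op 3 [order #3] limit_buy(price=102, qty=1): fills=none; bids=[#3:1@102] asks=[#2:10@104]
After op 4 [order #4] limit_sell(price=95, qty=6): fills=#3x#4:1@102; bids=[-] asks=[#4:5@95 #2:10@104]
After op 5 [order #5] limit_buy(price=101, qty=9): fills=#5x#4:5@95; bids=[#5:4@101] asks=[#2:10@104]
After op 6 [order #6] limit_buy(price=102, qty=3): fills=none; bids=[#6:3@102 #5:4@101] asks=[#2:10@104]
After op 7 [order #7] limit_sell(price=97, qty=7): fills=#6x#7:3@102 #5x#7:4@101; bids=[-] asks=[#2:10@104]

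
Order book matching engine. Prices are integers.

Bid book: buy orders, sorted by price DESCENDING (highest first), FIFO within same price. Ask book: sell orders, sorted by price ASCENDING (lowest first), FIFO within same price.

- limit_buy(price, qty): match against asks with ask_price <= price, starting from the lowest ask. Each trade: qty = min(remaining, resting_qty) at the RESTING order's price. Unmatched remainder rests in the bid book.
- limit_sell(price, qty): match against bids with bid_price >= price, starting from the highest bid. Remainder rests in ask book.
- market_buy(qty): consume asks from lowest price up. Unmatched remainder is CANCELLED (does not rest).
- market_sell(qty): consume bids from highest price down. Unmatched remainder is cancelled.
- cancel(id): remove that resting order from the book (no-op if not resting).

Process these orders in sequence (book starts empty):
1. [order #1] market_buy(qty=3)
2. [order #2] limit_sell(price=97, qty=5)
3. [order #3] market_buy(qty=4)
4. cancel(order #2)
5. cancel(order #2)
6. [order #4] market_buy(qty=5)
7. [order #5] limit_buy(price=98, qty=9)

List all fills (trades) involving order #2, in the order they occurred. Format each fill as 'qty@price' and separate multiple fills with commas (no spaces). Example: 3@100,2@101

After op 1 [order #1] market_buy(qty=3): fills=none; bids=[-] asks=[-]
After op 2 [order #2] limit_sell(price=97, qty=5): fills=none; bids=[-] asks=[#2:5@97]
After op 3 [order #3] market_buy(qty=4): fills=#3x#2:4@97; bids=[-] asks=[#2:1@97]
After op 4 cancel(order #2): fills=none; bids=[-] asks=[-]
After op 5 cancel(order #2): fills=none; bids=[-] asks=[-]
After op 6 [order #4] market_buy(qty=5): fills=none; bids=[-] asks=[-]
After op 7 [order #5] limit_buy(price=98, qty=9): fills=none; bids=[#5:9@98] asks=[-]

Answer: 4@97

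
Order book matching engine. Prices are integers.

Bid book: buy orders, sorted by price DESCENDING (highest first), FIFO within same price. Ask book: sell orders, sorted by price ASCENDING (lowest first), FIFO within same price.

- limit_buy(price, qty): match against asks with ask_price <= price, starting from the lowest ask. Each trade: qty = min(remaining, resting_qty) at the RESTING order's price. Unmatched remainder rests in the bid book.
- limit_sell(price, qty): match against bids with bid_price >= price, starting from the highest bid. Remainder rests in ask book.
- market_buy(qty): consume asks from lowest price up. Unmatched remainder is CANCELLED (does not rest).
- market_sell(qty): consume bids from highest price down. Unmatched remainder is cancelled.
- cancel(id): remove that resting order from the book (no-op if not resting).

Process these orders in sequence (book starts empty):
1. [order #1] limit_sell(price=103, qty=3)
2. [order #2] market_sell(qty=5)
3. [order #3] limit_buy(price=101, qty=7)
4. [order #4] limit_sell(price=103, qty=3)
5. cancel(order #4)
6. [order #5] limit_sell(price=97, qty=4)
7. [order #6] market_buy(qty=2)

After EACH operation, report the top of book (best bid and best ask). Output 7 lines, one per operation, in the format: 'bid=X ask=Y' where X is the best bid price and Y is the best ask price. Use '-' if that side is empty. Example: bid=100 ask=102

Answer: bid=- ask=103
bid=- ask=103
bid=101 ask=103
bid=101 ask=103
bid=101 ask=103
bid=101 ask=103
bid=101 ask=103

Derivation:
After op 1 [order #1] limit_sell(price=103, qty=3): fills=none; bids=[-] asks=[#1:3@103]
After op 2 [order #2] market_sell(qty=5): fills=none; bids=[-] asks=[#1:3@103]
After op 3 [order #3] limit_buy(price=101, qty=7): fills=none; bids=[#3:7@101] asks=[#1:3@103]
After op 4 [order #4] limit_sell(price=103, qty=3): fills=none; bids=[#3:7@101] asks=[#1:3@103 #4:3@103]
After op 5 cancel(order #4): fills=none; bids=[#3:7@101] asks=[#1:3@103]
After op 6 [order #5] limit_sell(price=97, qty=4): fills=#3x#5:4@101; bids=[#3:3@101] asks=[#1:3@103]
After op 7 [order #6] market_buy(qty=2): fills=#6x#1:2@103; bids=[#3:3@101] asks=[#1:1@103]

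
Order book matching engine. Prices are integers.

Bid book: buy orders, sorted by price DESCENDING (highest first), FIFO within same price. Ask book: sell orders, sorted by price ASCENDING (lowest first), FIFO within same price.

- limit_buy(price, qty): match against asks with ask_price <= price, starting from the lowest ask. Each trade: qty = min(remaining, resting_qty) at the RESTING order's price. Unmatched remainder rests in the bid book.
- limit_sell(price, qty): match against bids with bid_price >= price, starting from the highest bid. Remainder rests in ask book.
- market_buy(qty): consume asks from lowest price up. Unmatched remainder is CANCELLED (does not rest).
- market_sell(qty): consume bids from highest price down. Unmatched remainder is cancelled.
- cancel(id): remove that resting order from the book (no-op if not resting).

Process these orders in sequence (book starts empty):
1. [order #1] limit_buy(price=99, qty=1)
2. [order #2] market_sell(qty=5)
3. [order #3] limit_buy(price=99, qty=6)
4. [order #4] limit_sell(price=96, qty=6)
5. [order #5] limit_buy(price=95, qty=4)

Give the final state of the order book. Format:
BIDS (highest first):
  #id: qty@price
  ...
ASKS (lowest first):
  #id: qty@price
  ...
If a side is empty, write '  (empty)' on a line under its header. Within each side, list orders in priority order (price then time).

Answer: BIDS (highest first):
  #5: 4@95
ASKS (lowest first):
  (empty)

Derivation:
After op 1 [order #1] limit_buy(price=99, qty=1): fills=none; bids=[#1:1@99] asks=[-]
After op 2 [order #2] market_sell(qty=5): fills=#1x#2:1@99; bids=[-] asks=[-]
After op 3 [order #3] limit_buy(price=99, qty=6): fills=none; bids=[#3:6@99] asks=[-]
After op 4 [order #4] limit_sell(price=96, qty=6): fills=#3x#4:6@99; bids=[-] asks=[-]
After op 5 [order #5] limit_buy(price=95, qty=4): fills=none; bids=[#5:4@95] asks=[-]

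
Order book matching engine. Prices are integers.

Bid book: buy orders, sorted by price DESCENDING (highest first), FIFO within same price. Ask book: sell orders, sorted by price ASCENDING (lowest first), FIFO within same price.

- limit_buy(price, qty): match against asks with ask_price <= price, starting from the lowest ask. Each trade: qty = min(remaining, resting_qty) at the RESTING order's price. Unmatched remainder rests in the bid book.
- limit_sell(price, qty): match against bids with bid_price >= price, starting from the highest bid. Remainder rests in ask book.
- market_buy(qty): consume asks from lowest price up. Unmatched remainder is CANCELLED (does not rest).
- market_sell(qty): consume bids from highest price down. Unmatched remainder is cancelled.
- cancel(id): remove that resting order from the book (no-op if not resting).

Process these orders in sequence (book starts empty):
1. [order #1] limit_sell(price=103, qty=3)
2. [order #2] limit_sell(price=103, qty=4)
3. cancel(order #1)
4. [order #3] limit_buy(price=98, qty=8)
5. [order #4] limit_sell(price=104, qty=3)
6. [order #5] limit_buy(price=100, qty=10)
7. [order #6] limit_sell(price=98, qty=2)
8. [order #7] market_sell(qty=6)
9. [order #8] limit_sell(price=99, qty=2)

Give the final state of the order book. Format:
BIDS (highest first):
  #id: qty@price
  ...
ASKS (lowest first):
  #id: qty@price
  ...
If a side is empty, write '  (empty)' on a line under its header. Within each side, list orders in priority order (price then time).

Answer: BIDS (highest first):
  #3: 8@98
ASKS (lowest first):
  #2: 4@103
  #4: 3@104

Derivation:
After op 1 [order #1] limit_sell(price=103, qty=3): fills=none; bids=[-] asks=[#1:3@103]
After op 2 [order #2] limit_sell(price=103, qty=4): fills=none; bids=[-] asks=[#1:3@103 #2:4@103]
After op 3 cancel(order #1): fills=none; bids=[-] asks=[#2:4@103]
After op 4 [order #3] limit_buy(price=98, qty=8): fills=none; bids=[#3:8@98] asks=[#2:4@103]
After op 5 [order #4] limit_sell(price=104, qty=3): fills=none; bids=[#3:8@98] asks=[#2:4@103 #4:3@104]
After op 6 [order #5] limit_buy(price=100, qty=10): fills=none; bids=[#5:10@100 #3:8@98] asks=[#2:4@103 #4:3@104]
After op 7 [order #6] limit_sell(price=98, qty=2): fills=#5x#6:2@100; bids=[#5:8@100 #3:8@98] asks=[#2:4@103 #4:3@104]
After op 8 [order #7] market_sell(qty=6): fills=#5x#7:6@100; bids=[#5:2@100 #3:8@98] asks=[#2:4@103 #4:3@104]
After op 9 [order #8] limit_sell(price=99, qty=2): fills=#5x#8:2@100; bids=[#3:8@98] asks=[#2:4@103 #4:3@104]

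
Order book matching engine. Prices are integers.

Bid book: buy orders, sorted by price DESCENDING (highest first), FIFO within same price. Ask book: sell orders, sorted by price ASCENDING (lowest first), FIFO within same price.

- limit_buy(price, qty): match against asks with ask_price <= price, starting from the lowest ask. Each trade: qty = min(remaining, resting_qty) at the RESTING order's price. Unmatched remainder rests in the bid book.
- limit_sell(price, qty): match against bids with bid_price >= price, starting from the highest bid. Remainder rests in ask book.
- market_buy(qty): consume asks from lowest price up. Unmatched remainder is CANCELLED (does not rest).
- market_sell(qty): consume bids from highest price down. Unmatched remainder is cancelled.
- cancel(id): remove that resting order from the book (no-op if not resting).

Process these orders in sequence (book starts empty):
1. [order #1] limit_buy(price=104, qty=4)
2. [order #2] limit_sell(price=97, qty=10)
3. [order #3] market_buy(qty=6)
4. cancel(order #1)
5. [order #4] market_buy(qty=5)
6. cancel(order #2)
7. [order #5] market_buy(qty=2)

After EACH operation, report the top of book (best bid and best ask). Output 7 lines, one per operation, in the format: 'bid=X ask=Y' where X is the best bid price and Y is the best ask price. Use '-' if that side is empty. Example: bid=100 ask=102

After op 1 [order #1] limit_buy(price=104, qty=4): fills=none; bids=[#1:4@104] asks=[-]
After op 2 [order #2] limit_sell(price=97, qty=10): fills=#1x#2:4@104; bids=[-] asks=[#2:6@97]
After op 3 [order #3] market_buy(qty=6): fills=#3x#2:6@97; bids=[-] asks=[-]
After op 4 cancel(order #1): fills=none; bids=[-] asks=[-]
After op 5 [order #4] market_buy(qty=5): fills=none; bids=[-] asks=[-]
After op 6 cancel(order #2): fills=none; bids=[-] asks=[-]
After op 7 [order #5] market_buy(qty=2): fills=none; bids=[-] asks=[-]

Answer: bid=104 ask=-
bid=- ask=97
bid=- ask=-
bid=- ask=-
bid=- ask=-
bid=- ask=-
bid=- ask=-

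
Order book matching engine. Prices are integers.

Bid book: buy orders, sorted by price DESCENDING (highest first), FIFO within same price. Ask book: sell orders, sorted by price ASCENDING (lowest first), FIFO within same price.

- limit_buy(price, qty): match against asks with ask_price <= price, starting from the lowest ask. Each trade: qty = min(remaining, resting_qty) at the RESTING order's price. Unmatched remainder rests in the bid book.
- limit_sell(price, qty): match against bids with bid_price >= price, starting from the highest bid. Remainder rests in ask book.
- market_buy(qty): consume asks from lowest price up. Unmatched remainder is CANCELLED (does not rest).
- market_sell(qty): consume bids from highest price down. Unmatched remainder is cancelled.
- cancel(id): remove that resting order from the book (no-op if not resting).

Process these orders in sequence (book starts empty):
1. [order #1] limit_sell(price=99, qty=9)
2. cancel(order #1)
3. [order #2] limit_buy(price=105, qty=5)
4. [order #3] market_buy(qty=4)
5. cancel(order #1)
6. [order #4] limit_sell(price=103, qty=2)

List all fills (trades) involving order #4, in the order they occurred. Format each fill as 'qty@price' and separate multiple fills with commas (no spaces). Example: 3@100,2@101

Answer: 2@105

Derivation:
After op 1 [order #1] limit_sell(price=99, qty=9): fills=none; bids=[-] asks=[#1:9@99]
After op 2 cancel(order #1): fills=none; bids=[-] asks=[-]
After op 3 [order #2] limit_buy(price=105, qty=5): fills=none; bids=[#2:5@105] asks=[-]
After op 4 [order #3] market_buy(qty=4): fills=none; bids=[#2:5@105] asks=[-]
After op 5 cancel(order #1): fills=none; bids=[#2:5@105] asks=[-]
After op 6 [order #4] limit_sell(price=103, qty=2): fills=#2x#4:2@105; bids=[#2:3@105] asks=[-]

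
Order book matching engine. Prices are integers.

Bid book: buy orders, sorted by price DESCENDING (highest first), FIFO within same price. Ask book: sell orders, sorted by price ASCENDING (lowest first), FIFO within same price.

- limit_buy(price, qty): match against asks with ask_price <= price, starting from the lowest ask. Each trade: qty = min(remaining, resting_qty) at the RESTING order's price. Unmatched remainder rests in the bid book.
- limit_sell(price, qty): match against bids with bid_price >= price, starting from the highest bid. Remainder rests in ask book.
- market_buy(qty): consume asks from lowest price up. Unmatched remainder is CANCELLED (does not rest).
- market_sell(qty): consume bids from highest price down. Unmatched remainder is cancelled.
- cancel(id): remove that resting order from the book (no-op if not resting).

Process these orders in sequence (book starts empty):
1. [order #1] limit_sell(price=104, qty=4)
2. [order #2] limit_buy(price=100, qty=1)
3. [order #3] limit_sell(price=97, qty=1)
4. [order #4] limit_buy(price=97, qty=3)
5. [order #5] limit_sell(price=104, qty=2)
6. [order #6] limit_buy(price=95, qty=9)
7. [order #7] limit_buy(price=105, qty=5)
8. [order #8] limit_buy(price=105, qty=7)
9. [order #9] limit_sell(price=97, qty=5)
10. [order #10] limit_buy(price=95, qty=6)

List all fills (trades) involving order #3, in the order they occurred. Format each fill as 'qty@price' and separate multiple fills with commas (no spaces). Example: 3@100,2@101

Answer: 1@100

Derivation:
After op 1 [order #1] limit_sell(price=104, qty=4): fills=none; bids=[-] asks=[#1:4@104]
After op 2 [order #2] limit_buy(price=100, qty=1): fills=none; bids=[#2:1@100] asks=[#1:4@104]
After op 3 [order #3] limit_sell(price=97, qty=1): fills=#2x#3:1@100; bids=[-] asks=[#1:4@104]
After op 4 [order #4] limit_buy(price=97, qty=3): fills=none; bids=[#4:3@97] asks=[#1:4@104]
After op 5 [order #5] limit_sell(price=104, qty=2): fills=none; bids=[#4:3@97] asks=[#1:4@104 #5:2@104]
After op 6 [order #6] limit_buy(price=95, qty=9): fills=none; bids=[#4:3@97 #6:9@95] asks=[#1:4@104 #5:2@104]
After op 7 [order #7] limit_buy(price=105, qty=5): fills=#7x#1:4@104 #7x#5:1@104; bids=[#4:3@97 #6:9@95] asks=[#5:1@104]
After op 8 [order #8] limit_buy(price=105, qty=7): fills=#8x#5:1@104; bids=[#8:6@105 #4:3@97 #6:9@95] asks=[-]
After op 9 [order #9] limit_sell(price=97, qty=5): fills=#8x#9:5@105; bids=[#8:1@105 #4:3@97 #6:9@95] asks=[-]
After op 10 [order #10] limit_buy(price=95, qty=6): fills=none; bids=[#8:1@105 #4:3@97 #6:9@95 #10:6@95] asks=[-]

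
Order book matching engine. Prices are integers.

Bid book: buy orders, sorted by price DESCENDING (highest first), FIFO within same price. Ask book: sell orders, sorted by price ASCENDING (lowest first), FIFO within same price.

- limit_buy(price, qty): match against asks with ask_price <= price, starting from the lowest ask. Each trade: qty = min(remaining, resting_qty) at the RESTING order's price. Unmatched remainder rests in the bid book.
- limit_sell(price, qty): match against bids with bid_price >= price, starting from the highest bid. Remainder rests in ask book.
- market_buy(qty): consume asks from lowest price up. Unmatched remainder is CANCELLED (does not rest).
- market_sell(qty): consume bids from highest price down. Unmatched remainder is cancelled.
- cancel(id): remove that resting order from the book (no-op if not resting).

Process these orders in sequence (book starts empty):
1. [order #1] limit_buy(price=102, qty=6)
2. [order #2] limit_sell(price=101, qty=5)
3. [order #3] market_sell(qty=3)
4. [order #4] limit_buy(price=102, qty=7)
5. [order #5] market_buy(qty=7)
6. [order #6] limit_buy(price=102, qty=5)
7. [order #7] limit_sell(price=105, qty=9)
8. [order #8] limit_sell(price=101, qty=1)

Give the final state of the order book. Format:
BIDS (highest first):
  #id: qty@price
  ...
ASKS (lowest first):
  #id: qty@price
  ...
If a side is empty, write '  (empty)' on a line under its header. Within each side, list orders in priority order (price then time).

After op 1 [order #1] limit_buy(price=102, qty=6): fills=none; bids=[#1:6@102] asks=[-]
After op 2 [order #2] limit_sell(price=101, qty=5): fills=#1x#2:5@102; bids=[#1:1@102] asks=[-]
After op 3 [order #3] market_sell(qty=3): fills=#1x#3:1@102; bids=[-] asks=[-]
After op 4 [order #4] limit_buy(price=102, qty=7): fills=none; bids=[#4:7@102] asks=[-]
After op 5 [order #5] market_buy(qty=7): fills=none; bids=[#4:7@102] asks=[-]
After op 6 [order #6] limit_buy(price=102, qty=5): fills=none; bids=[#4:7@102 #6:5@102] asks=[-]
After op 7 [order #7] limit_sell(price=105, qty=9): fills=none; bids=[#4:7@102 #6:5@102] asks=[#7:9@105]
After op 8 [order #8] limit_sell(price=101, qty=1): fills=#4x#8:1@102; bids=[#4:6@102 #6:5@102] asks=[#7:9@105]

Answer: BIDS (highest first):
  #4: 6@102
  #6: 5@102
ASKS (lowest first):
  #7: 9@105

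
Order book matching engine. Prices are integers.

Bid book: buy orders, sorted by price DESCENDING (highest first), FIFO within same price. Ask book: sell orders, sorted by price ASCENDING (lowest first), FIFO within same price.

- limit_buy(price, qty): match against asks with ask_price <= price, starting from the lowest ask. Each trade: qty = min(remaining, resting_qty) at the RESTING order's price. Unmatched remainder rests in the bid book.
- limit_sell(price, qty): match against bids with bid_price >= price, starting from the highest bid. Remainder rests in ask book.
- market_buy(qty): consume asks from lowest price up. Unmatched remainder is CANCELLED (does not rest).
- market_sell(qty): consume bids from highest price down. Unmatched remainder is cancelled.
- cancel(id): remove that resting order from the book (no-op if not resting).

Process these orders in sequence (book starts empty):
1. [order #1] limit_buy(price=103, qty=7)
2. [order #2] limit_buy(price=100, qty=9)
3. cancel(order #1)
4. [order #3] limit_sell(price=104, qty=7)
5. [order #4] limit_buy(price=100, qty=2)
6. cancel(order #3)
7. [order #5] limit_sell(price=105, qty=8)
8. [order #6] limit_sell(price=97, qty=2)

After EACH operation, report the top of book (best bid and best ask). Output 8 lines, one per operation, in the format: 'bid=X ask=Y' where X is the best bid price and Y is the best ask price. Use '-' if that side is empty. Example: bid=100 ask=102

After op 1 [order #1] limit_buy(price=103, qty=7): fills=none; bids=[#1:7@103] asks=[-]
After op 2 [order #2] limit_buy(price=100, qty=9): fills=none; bids=[#1:7@103 #2:9@100] asks=[-]
After op 3 cancel(order #1): fills=none; bids=[#2:9@100] asks=[-]
After op 4 [order #3] limit_sell(price=104, qty=7): fills=none; bids=[#2:9@100] asks=[#3:7@104]
After op 5 [order #4] limit_buy(price=100, qty=2): fills=none; bids=[#2:9@100 #4:2@100] asks=[#3:7@104]
After op 6 cancel(order #3): fills=none; bids=[#2:9@100 #4:2@100] asks=[-]
After op 7 [order #5] limit_sell(price=105, qty=8): fills=none; bids=[#2:9@100 #4:2@100] asks=[#5:8@105]
After op 8 [order #6] limit_sell(price=97, qty=2): fills=#2x#6:2@100; bids=[#2:7@100 #4:2@100] asks=[#5:8@105]

Answer: bid=103 ask=-
bid=103 ask=-
bid=100 ask=-
bid=100 ask=104
bid=100 ask=104
bid=100 ask=-
bid=100 ask=105
bid=100 ask=105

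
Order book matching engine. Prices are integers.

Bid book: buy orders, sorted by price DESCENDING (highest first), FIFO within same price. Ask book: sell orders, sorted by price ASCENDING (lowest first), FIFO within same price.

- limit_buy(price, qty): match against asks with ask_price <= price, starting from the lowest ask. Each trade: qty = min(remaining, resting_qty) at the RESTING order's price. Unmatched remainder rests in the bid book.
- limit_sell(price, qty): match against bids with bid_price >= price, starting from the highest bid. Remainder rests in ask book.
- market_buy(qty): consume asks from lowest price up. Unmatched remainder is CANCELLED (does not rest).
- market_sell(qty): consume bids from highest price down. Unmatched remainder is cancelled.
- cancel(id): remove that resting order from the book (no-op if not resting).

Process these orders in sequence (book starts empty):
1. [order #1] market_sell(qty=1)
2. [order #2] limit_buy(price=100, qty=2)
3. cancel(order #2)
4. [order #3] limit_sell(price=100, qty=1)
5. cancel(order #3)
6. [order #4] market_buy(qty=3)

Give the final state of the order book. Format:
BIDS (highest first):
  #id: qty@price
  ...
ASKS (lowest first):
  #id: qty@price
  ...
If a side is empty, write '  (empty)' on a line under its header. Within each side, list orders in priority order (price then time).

After op 1 [order #1] market_sell(qty=1): fills=none; bids=[-] asks=[-]
After op 2 [order #2] limit_buy(price=100, qty=2): fills=none; bids=[#2:2@100] asks=[-]
After op 3 cancel(order #2): fills=none; bids=[-] asks=[-]
After op 4 [order #3] limit_sell(price=100, qty=1): fills=none; bids=[-] asks=[#3:1@100]
After op 5 cancel(order #3): fills=none; bids=[-] asks=[-]
After op 6 [order #4] market_buy(qty=3): fills=none; bids=[-] asks=[-]

Answer: BIDS (highest first):
  (empty)
ASKS (lowest first):
  (empty)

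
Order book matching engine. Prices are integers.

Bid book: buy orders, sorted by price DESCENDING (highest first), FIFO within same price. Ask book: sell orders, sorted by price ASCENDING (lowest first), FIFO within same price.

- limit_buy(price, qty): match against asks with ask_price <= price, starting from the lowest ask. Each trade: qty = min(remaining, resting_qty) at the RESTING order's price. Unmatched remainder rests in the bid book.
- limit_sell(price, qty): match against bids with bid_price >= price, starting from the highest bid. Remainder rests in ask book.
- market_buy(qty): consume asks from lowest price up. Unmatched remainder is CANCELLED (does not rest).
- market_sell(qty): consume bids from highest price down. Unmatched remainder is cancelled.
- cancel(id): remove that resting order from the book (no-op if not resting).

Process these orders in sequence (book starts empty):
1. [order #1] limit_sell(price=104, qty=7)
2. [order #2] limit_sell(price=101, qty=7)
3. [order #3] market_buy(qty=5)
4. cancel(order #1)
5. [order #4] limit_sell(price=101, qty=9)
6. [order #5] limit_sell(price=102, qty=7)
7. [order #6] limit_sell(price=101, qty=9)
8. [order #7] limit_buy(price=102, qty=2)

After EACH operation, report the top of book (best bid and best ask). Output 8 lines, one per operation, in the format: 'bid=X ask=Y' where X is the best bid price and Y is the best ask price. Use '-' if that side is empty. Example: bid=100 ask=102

After op 1 [order #1] limit_sell(price=104, qty=7): fills=none; bids=[-] asks=[#1:7@104]
After op 2 [order #2] limit_sell(price=101, qty=7): fills=none; bids=[-] asks=[#2:7@101 #1:7@104]
After op 3 [order #3] market_buy(qty=5): fills=#3x#2:5@101; bids=[-] asks=[#2:2@101 #1:7@104]
After op 4 cancel(order #1): fills=none; bids=[-] asks=[#2:2@101]
After op 5 [order #4] limit_sell(price=101, qty=9): fills=none; bids=[-] asks=[#2:2@101 #4:9@101]
After op 6 [order #5] limit_sell(price=102, qty=7): fills=none; bids=[-] asks=[#2:2@101 #4:9@101 #5:7@102]
After op 7 [order #6] limit_sell(price=101, qty=9): fills=none; bids=[-] asks=[#2:2@101 #4:9@101 #6:9@101 #5:7@102]
After op 8 [order #7] limit_buy(price=102, qty=2): fills=#7x#2:2@101; bids=[-] asks=[#4:9@101 #6:9@101 #5:7@102]

Answer: bid=- ask=104
bid=- ask=101
bid=- ask=101
bid=- ask=101
bid=- ask=101
bid=- ask=101
bid=- ask=101
bid=- ask=101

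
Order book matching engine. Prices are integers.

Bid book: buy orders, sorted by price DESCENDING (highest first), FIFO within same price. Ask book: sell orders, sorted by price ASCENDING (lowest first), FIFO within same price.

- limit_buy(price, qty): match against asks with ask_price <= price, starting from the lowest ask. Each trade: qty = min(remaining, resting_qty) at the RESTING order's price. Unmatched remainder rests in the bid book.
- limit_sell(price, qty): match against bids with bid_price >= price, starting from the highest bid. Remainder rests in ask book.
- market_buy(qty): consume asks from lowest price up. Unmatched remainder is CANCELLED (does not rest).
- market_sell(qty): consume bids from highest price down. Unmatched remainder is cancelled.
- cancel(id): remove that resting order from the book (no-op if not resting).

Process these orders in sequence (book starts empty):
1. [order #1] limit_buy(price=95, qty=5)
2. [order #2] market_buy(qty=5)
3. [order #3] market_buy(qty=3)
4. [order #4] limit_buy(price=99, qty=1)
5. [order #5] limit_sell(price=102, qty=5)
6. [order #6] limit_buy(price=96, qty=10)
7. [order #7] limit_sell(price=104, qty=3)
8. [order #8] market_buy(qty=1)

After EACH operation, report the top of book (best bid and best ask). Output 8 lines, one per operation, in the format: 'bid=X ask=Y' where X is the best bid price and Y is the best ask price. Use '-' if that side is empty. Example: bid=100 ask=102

After op 1 [order #1] limit_buy(price=95, qty=5): fills=none; bids=[#1:5@95] asks=[-]
After op 2 [order #2] market_buy(qty=5): fills=none; bids=[#1:5@95] asks=[-]
After op 3 [order #3] market_buy(qty=3): fills=none; bids=[#1:5@95] asks=[-]
After op 4 [order #4] limit_buy(price=99, qty=1): fills=none; bids=[#4:1@99 #1:5@95] asks=[-]
After op 5 [order #5] limit_sell(price=102, qty=5): fills=none; bids=[#4:1@99 #1:5@95] asks=[#5:5@102]
After op 6 [order #6] limit_buy(price=96, qty=10): fills=none; bids=[#4:1@99 #6:10@96 #1:5@95] asks=[#5:5@102]
After op 7 [order #7] limit_sell(price=104, qty=3): fills=none; bids=[#4:1@99 #6:10@96 #1:5@95] asks=[#5:5@102 #7:3@104]
After op 8 [order #8] market_buy(qty=1): fills=#8x#5:1@102; bids=[#4:1@99 #6:10@96 #1:5@95] asks=[#5:4@102 #7:3@104]

Answer: bid=95 ask=-
bid=95 ask=-
bid=95 ask=-
bid=99 ask=-
bid=99 ask=102
bid=99 ask=102
bid=99 ask=102
bid=99 ask=102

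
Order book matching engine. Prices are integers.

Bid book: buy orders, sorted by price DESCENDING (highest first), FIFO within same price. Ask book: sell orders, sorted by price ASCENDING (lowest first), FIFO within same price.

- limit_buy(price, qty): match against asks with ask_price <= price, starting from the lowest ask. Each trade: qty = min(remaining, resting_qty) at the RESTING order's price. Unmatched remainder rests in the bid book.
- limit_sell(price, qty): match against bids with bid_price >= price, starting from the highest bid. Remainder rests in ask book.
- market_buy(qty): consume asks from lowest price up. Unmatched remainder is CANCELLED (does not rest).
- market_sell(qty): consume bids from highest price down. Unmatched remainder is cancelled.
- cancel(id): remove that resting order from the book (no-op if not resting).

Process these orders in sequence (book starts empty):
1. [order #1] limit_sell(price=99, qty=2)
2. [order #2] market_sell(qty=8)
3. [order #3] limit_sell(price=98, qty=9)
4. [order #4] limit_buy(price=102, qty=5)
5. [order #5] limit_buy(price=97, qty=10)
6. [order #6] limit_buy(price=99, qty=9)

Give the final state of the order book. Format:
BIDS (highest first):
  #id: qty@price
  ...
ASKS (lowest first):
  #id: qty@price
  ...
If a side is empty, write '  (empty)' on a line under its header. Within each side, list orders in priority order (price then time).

After op 1 [order #1] limit_sell(price=99, qty=2): fills=none; bids=[-] asks=[#1:2@99]
After op 2 [order #2] market_sell(qty=8): fills=none; bids=[-] asks=[#1:2@99]
After op 3 [order #3] limit_sell(price=98, qty=9): fills=none; bids=[-] asks=[#3:9@98 #1:2@99]
After op 4 [order #4] limit_buy(price=102, qty=5): fills=#4x#3:5@98; bids=[-] asks=[#3:4@98 #1:2@99]
After op 5 [order #5] limit_buy(price=97, qty=10): fills=none; bids=[#5:10@97] asks=[#3:4@98 #1:2@99]
After op 6 [order #6] limit_buy(price=99, qty=9): fills=#6x#3:4@98 #6x#1:2@99; bids=[#6:3@99 #5:10@97] asks=[-]

Answer: BIDS (highest first):
  #6: 3@99
  #5: 10@97
ASKS (lowest first):
  (empty)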